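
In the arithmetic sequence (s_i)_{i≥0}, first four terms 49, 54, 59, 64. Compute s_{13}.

114

Common difference d = 5.
s_i = 49 + (i - 0)·5.
s_{13} = 49 + 13·5 = 114.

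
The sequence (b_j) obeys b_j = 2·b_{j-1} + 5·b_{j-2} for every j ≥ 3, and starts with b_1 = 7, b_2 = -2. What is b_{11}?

396871

Step forward from the initial values:
b_3 = 31  b_4 = 52  b_5 = 259  b_6 = 778  b_7 = 2851  b_8 = 9592  b_9 = 33439  b_{10} = 114838  b_{11} = 396871.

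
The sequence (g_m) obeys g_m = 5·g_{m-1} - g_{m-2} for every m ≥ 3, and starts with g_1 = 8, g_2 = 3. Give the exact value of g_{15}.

Compute successive terms:
g_3 = 7; g_4 = 32; g_5 = 153; …; g_{12} = 8867797; g_{13} = 42488168; g_{14} = 203573043; g_{15} = 975377047.

975377047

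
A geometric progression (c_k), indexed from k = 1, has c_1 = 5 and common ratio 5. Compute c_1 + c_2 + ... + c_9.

c_k = 5·5^(k-1).
S = 5·(5^9 - 1)/(5 - 1) = 5·(1953125 - 1)/(4) = 2441405.

2441405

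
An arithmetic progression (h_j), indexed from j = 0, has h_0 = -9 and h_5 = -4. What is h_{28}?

Common difference d = (-4 - (-9)) / (5 - 0) = 1.
h_j = -9 + (j - 0)·1.
h_{28} = -9 + 28·1 = 19.

19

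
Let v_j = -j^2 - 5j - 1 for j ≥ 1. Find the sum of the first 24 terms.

Over j = 1..24: Σj = 300, Σj² = 4900.
Total = (-1)·4900 + (-5)·300 + (-1)·24 = -6424.

-6424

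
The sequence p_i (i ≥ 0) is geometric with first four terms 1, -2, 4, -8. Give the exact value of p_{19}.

Common ratio r = -2.
p_i = 1·(-2)^(i-0).
p_{19} = 1·(-2)^19 = -524288.

-524288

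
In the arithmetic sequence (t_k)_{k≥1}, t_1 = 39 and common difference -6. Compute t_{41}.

t_k = 39 + (k - 1)·(-6).
t_{41} = 39 + 40·(-6) = -201.

-201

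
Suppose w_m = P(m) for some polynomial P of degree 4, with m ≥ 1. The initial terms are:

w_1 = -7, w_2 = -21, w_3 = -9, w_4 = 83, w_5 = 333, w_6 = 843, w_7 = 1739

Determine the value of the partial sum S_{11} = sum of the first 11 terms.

32351

1st diffs: -14, 12, 92, 250, 510, 896.
2nd diffs: 26, 80, 158, 260, 386.
3rd diffs: 54, 78, 102, 126.
4th diffs: 24, 24, 24 (constant).
So w_m = m^4 - m^3 - 6m^2 - 4m + 3.
Continuing: 3171, 5313, 8363, 12543.
Summing m = 1..11 (11 terms) gives 32351.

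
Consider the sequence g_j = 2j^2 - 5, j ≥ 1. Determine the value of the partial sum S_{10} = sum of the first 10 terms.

720

Over j = 1..10: Σj = 55, Σj² = 385.
Total = (2)·385 + (-5)·10 = 720.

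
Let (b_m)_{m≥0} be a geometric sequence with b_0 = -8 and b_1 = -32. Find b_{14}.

-2147483648

Common ratio r = 4.
b_m = (-8)·4^(m-0).
b_{14} = (-8)·4^14 = -2147483648.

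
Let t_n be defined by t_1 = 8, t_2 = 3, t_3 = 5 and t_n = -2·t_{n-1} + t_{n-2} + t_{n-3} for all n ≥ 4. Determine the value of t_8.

Iterate the recurrence:
t_4 = 1; t_5 = 6; t_6 = -6; t_7 = 19; t_8 = -38.

-38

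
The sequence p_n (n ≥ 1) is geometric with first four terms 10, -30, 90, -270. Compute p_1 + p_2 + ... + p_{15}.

35872270

Common ratio r = -3.
p_n = 10·(-3)^(n-1).
S = 10·((-3)^15 - 1)/(-3 - 1) = 10·(-14348907 - 1)/(-4) = 35872270.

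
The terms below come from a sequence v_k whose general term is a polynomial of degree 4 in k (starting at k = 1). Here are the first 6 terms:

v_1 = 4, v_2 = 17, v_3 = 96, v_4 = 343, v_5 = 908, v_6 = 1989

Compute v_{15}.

91368

1st diffs: 13, 79, 247, 565, 1081.
2nd diffs: 66, 168, 318, 516.
3rd diffs: 102, 150, 198.
4th diffs: 48, 48 (constant).
So v_k = 2k^4 - 3k^3 + k^2 + k + 3.
Evaluating at k = 15 gives v_{15} = 91368.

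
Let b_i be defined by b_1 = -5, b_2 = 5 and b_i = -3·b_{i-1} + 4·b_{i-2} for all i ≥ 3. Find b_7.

-8195

Applying the relation repeatedly:
b_3 = -35;  b_4 = 125;  b_5 = -515;  b_6 = 2045;  b_7 = -8195.
(Characteristic roots are 1 and -4.)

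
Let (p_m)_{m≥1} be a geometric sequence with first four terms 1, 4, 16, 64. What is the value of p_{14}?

67108864

Common ratio r = 4.
p_m = 1·4^(m-1).
p_{14} = 1·4^13 = 67108864.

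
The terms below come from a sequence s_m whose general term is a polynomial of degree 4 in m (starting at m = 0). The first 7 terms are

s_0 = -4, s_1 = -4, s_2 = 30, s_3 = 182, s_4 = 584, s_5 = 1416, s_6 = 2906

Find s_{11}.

1st diffs: 0, 34, 152, 402, 832, 1490.
2nd diffs: 34, 118, 250, 430, 658.
3rd diffs: 84, 132, 180, 228.
4th diffs: 48, 48, 48 (constant).
Newton forward-difference form: s_m = -4 + 34·C(m,2) + 84·C(m,3) + 48·C(m,4).
At m = 11: m = 11, so s_{11} = -4 + 1870 + 13860 + 15840 = 31566.

31566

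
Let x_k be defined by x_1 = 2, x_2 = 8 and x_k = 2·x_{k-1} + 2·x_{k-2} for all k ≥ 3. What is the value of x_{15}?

Step forward from the initial values:
x_3 = 20, x_4 = 56, x_5 = 152, …, x_{12} = 172928, x_{13} = 472448, x_{14} = 1290752, x_{15} = 3526400.

3526400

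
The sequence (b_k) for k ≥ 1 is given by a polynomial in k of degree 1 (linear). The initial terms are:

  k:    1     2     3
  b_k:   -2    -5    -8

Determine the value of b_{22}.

-65

1st diffs: -3, -3 (constant).
So b_k = -3k + 1.
Evaluating at k = 22 gives b_{22} = -65.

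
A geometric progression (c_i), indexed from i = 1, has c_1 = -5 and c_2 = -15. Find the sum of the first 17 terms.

-322850405

Common ratio r = 3.
c_i = (-5)·3^(i-1).
S = (-5)·(3^17 - 1)/(3 - 1) = (-5)·(129140163 - 1)/(2) = -322850405.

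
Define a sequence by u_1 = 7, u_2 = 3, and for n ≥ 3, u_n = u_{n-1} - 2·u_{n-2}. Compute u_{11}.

u_3 = -11;  u_4 = -17;  u_5 = 5;  u_6 = 39;  u_7 = 29;  u_8 = -49;  u_9 = -107;  u_{10} = -9;  u_{11} = 205.

205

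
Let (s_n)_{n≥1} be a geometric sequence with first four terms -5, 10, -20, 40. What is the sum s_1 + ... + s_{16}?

109225

Common ratio r = -2.
s_n = (-5)·(-2)^(n-1).
S = (-5)·((-2)^16 - 1)/(-2 - 1) = (-5)·(65536 - 1)/(-3) = 109225.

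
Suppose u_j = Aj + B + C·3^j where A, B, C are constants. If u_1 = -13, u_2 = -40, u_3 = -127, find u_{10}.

Plug in j = 1, 2, 3: A + B + 3C = -13; 2A + B + 9C = -40; 3A + B + 27C = -127.
Subtracting the first from the second: A + 6C = -27.
Subtracting the second from the third: A + 18C = -87.
Solving: C = -5, A = 3, then B = -1.
Therefore u_{10} = 30 + (-1) + (-5)·59049 = -295216.

-295216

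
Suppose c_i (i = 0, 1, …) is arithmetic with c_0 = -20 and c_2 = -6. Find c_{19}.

Common difference d = (-6 - (-20)) / (2 - 0) = 7.
c_i = -20 + (i - 0)·7.
c_{19} = -20 + 19·7 = 113.

113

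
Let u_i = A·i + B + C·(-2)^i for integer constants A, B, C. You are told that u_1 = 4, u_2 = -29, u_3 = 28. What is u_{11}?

Plug in i = 1, 2, 3: A + B - 2C = 4; 2A + B + 4C = -29; 3A + B - 8C = 28.
Subtracting the first from the second: A + 6C = -33.
Subtracting the second from the third: A - 12C = 57.
Solving: C = -5, A = -3, then B = -3.
Hence u_{11} = -3·11 + (-3) + (-5)·(-2048) = 10204.

10204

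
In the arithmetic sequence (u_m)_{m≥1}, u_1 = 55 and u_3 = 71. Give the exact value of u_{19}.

199

Common difference d = (71 - 55) / (3 - 1) = 8.
u_m = 55 + (m - 1)·8.
u_{19} = 55 + 18·8 = 199.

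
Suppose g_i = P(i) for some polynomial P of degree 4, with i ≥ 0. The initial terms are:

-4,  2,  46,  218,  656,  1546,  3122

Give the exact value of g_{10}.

22646

1st diffs: 6, 44, 172, 438, 890, 1576.
2nd diffs: 38, 128, 266, 452, 686.
3rd diffs: 90, 138, 186, 234.
4th diffs: 48, 48, 48 (constant).
Newton forward-difference form: g_i = -4 + 6·C(i,1) + 38·C(i,2) + 90·C(i,3) + 48·C(i,4).
At i = 10: i = 10, so g_{10} = -4 + 60 + 1710 + 10800 + 10080 = 22646.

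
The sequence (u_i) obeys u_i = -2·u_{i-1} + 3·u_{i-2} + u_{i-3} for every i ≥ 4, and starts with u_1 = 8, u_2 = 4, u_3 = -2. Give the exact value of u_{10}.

11734

Iterate the recurrence:
u_4 = 24  u_5 = -50  u_6 = 170  u_7 = -466  u_8 = 1392  u_9 = -4012  u_{10} = 11734.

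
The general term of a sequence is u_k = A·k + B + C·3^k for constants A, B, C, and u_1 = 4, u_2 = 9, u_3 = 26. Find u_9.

Write the equations: A + B + 3C = 4; 2A + B + 9C = 9; 3A + B + 27C = 26.
Subtracting the first from the second: A + 6C = 5.
Subtracting the second from the third: A + 18C = 17.
Solving: C = 1, A = -1, then B = 2.
Therefore u_9 = -9 + 2 + 1·19683 = 19676.

19676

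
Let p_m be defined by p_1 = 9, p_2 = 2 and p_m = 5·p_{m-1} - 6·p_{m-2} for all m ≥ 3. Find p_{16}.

Applying the relation repeatedly:
p_3 = -44  p_4 = -232  p_5 = -896  …  p_{13} = -8400656  p_{14} = -25304368  p_{15} = -76117904  p_{16} = -228763312.
(Characteristic roots are 3 and 2.)

-228763312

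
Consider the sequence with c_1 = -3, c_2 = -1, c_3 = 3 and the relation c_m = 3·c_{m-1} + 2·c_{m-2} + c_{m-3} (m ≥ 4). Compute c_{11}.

Applying the relation repeatedly:
c_4 = 4; c_5 = 17; c_6 = 62; c_7 = 224; c_8 = 813; c_9 = 2949; c_{10} = 10697; c_{11} = 38802.

38802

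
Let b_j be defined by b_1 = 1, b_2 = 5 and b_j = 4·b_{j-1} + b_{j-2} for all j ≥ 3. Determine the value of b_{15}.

701408733

Compute successive terms:
b_3 = 21; b_4 = 89; b_5 = 377; …; b_{12} = 9227465; b_{13} = 39088169; b_{14} = 165580141; b_{15} = 701408733.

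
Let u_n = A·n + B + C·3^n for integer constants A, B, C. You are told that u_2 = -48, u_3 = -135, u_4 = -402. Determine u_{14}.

The three given values yield: 2A + B + 9C = -48; 3A + B + 27C = -135; 4A + B + 81C = -402.
Subtracting the first from the second: A + 18C = -87.
Subtracting the second from the third: A + 54C = -267.
Solving: C = -5, A = 3, then B = -9.
Hence u_{14} = 3·14 + (-9) + (-5)·4782969 = -23914812.

-23914812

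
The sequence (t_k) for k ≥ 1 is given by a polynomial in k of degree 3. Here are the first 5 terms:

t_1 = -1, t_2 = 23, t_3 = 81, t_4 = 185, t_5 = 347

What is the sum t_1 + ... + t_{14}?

26558

1st diffs: 24, 58, 104, 162.
2nd diffs: 34, 46, 58.
3rd diffs: 12, 12 (constant).
Newton forward-difference form: t_k = -1 + 24·C(k-1,1) + 34·C(k-1,2) + 12·C(k-1,3).
Continuing: …, 579, 893, 1301, 1815, …, t_{14} = 6395.
Summing k = 1..14 (14 terms) gives 26558.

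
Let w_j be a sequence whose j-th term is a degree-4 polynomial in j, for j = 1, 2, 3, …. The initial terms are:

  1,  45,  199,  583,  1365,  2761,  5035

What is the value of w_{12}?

42175

1st diffs: 44, 154, 384, 782, 1396, 2274.
2nd diffs: 110, 230, 398, 614, 878.
3rd diffs: 120, 168, 216, 264.
4th diffs: 48, 48, 48 (constant).
Newton forward-difference form: w_j = 1 + 44·C(j-1,1) + 110·C(j-1,2) + 120·C(j-1,3) + 48·C(j-1,4).
At j = 12: j-1 = 11, so w_{12} = 1 + 484 + 6050 + 19800 + 15840 = 42175.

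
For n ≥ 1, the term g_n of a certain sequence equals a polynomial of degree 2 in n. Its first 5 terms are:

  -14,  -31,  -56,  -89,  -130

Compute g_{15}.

-980

1st diffs: -17, -25, -33, -41.
2nd diffs: -8, -8, -8 (constant).
So g_n = -4n^2 - 5n - 5.
Evaluating at n = 15 gives g_{15} = -980.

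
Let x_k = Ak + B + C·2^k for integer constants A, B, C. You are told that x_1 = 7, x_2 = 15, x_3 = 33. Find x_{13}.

Write the equations: A + B + 2C = 7; 2A + B + 4C = 15; 3A + B + 8C = 33.
Subtracting the first from the second: A + 2C = 8.
Subtracting the second from the third: A + 4C = 18.
Solving: C = 5, A = -2, then B = -1.
Hence x_{13} = -2·13 + (-1) + 5·8192 = 40933.

40933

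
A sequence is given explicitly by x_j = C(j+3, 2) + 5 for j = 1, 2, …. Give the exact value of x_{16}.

C(19, 2) = 171, so x_{16} = 176.

176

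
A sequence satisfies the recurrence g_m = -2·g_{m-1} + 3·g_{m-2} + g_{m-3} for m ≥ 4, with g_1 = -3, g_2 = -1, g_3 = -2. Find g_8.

5

Iterate the recurrence:
g_4 = -2, g_5 = -3, g_6 = -2, g_7 = -7, g_8 = 5.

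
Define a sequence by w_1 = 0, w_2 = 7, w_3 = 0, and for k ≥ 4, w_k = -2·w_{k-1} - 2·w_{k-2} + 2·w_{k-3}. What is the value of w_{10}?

Iterate the recurrence:
w_4 = -14;  w_5 = 42;  w_6 = -56;  w_7 = 0;  w_8 = 196;  w_9 = -504;  w_{10} = 616.

616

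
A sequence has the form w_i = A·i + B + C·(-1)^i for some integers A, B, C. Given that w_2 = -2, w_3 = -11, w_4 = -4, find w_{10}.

Plug in i = 2, 3, 4: 2A + B + C = -2; 3A + B - C = -11; 4A + B + C = -4.
Subtracting the first from the second: A - 2C = -9.
Subtracting the second from the third: A + 2C = 7.
Solving: C = 4, A = -1, then B = -4.
Hence w_{10} = -1·10 + (-4) + 4·1 = -10.

-10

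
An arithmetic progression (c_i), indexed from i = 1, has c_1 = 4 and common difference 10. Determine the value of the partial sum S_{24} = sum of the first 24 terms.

2856

c_i = 4 + (i - 1)·10.
c_{24} = 234; S = 24·(4 + 234)/2 = 2856.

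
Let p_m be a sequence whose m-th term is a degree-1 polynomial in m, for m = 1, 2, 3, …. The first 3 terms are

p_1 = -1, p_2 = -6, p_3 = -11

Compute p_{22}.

-106

1st diffs: -5, -5 (constant).
So p_m = -5m + 4.
Evaluating at m = 22 gives p_{22} = -106.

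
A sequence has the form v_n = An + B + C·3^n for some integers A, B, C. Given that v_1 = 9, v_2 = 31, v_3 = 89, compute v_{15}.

At n = 1, 2, 3: A + B + 3C = 9; 2A + B + 9C = 31; 3A + B + 27C = 89.
Subtracting the first from the second: A + 6C = 22.
Subtracting the second from the third: A + 18C = 58.
Solving: C = 3, A = 4, then B = -4.
So v_n = 4·n + (-4) + 3·3^n; at n=15 this is 43046777.

43046777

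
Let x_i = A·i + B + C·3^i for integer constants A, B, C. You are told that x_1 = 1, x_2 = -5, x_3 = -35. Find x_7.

The three given values yield: A + B + 3C = 1; 2A + B + 9C = -5; 3A + B + 27C = -35.
Subtracting the first from the second: A + 6C = -6.
Subtracting the second from the third: A + 18C = -30.
Solving: C = -2, A = 6, then B = 1.
Therefore x_7 = 42 + 1 + (-2)·2187 = -4331.

-4331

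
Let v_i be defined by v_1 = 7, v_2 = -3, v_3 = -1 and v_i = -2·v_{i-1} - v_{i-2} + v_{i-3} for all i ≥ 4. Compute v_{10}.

-153

v_4 = 12; v_5 = -26; v_6 = 39; v_7 = -40; v_8 = 15; v_9 = 49; v_{10} = -153.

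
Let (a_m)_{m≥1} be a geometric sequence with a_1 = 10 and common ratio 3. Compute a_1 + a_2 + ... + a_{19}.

a_m = 10·3^(m-1).
S = 10·(3^19 - 1)/(3 - 1) = 10·(1162261467 - 1)/(2) = 5811307330.

5811307330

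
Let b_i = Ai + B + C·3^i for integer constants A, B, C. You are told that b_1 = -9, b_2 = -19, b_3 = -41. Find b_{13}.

-1594377

Plug in i = 1, 2, 3: A + B + 3C = -9; 2A + B + 9C = -19; 3A + B + 27C = -41.
Subtracting the first from the second: A + 6C = -10.
Subtracting the second from the third: A + 18C = -22.
Solving: C = -1, A = -4, then B = -2.
So b_i = -4·i + (-2) + (-1)·3^i; at i=13 this is -1594377.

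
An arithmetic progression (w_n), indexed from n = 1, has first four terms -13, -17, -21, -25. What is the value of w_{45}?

-189

Common difference d = -4.
w_n = -13 + (n - 1)·(-4).
w_{45} = -13 + 44·(-4) = -189.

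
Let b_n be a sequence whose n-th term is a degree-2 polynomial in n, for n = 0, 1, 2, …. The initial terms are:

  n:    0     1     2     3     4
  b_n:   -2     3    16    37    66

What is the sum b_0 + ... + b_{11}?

1st diffs: 5, 13, 21, 29.
2nd diffs: 8, 8, 8 (constant).
Newton forward-difference form: b_n = -2 + 5·C(n,1) + 8·C(n,2).
Continuing: …, 103, 148, 201, 262, …, b_{11} = 493.
Summing n = 0..11 (12 terms) gives 2066.

2066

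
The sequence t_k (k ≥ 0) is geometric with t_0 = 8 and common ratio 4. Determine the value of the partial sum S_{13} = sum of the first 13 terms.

t_k = 8·4^(k-0).
S = 8·(4^13 - 1)/(4 - 1) = 8·(67108864 - 1)/(3) = 178956968.

178956968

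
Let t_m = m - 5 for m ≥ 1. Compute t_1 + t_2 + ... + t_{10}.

5

Over m = 1..10: Σm = 55.
Total = (1)·55 + (-5)·10 = 5.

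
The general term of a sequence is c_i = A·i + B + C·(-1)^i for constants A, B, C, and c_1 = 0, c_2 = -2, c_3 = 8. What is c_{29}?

The three given values yield: A + B - C = 0; 2A + B + C = -2; 3A + B - C = 8.
Subtracting the first from the second: A + 2C = -2.
Subtracting the second from the third: A - 2C = 10.
Solving: C = -3, A = 4, then B = -7.
Hence c_{29} = 4·29 + (-7) + (-3)·(-1) = 112.

112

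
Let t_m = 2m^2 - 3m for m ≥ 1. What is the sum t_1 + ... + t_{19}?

Over m = 1..19: Σm = 190, Σm² = 2470.
Total = (2)·2470 + (-3)·190 = 4370.

4370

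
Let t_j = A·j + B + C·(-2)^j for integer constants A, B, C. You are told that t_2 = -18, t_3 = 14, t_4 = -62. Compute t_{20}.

Write the equations: 2A + B + 4C = -18; 3A + B - 8C = 14; 4A + B + 16C = -62.
Subtracting the first from the second: A - 12C = 32.
Subtracting the second from the third: A + 24C = -76.
Solving: C = -3, A = -4, then B = 2.
So t_j = -4·j + 2 + (-3)·(-2)^j; at j=20 this is -3145806.

-3145806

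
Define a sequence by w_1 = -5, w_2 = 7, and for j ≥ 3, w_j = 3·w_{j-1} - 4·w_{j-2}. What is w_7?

-535

Applying the relation repeatedly:
w_3 = 41;  w_4 = 95;  w_5 = 121;  w_6 = -17;  w_7 = -535.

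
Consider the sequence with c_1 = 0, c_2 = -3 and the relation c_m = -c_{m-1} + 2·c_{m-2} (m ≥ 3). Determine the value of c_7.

63

Applying the relation repeatedly:
c_3 = 3, c_4 = -9, c_5 = 15, c_6 = -33, c_7 = 63.
(Characteristic roots are 1 and -2.)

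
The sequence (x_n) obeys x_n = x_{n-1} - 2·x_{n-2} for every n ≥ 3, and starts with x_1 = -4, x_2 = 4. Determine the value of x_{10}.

Applying the relation repeatedly:
x_3 = 12, x_4 = 4, x_5 = -20, x_6 = -28, x_7 = 12, x_8 = 68, x_9 = 44, x_{10} = -92.

-92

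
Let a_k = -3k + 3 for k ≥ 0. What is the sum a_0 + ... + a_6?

Over k = 0..6: Σk = 21.
Total = (-3)·21 + (3)·7 = -42.

-42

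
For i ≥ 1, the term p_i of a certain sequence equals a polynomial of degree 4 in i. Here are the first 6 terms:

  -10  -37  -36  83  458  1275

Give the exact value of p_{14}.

1st diffs: -27, 1, 119, 375, 817.
2nd diffs: 28, 118, 256, 442.
3rd diffs: 90, 138, 186.
4th diffs: 48, 48 (constant).
Newton forward-difference form: p_i = -10 + (-27)·C(i-1,1) + 28·C(i-1,2) + 90·C(i-1,3) + 48·C(i-1,4).
At i = 14: i-1 = 13, so p_{14} = -10 - 351 + 2184 + 25740 + 34320 = 61883.

61883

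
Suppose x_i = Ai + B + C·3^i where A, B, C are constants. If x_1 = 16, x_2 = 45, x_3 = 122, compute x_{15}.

57395702

Plug in i = 1, 2, 3: A + B + 3C = 16; 2A + B + 9C = 45; 3A + B + 27C = 122.
Subtracting the first from the second: A + 6C = 29.
Subtracting the second from the third: A + 18C = 77.
Solving: C = 4, A = 5, then B = -1.
Therefore x_{15} = 75 + (-1) + 4·14348907 = 57395702.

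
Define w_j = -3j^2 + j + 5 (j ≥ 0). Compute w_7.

w_7 = -3·7^2 + 1·7 + 5 = -135.

-135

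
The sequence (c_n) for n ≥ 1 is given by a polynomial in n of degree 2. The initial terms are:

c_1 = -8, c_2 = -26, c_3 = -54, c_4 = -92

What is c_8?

-344

1st diffs: -18, -28, -38.
2nd diffs: -10, -10 (constant).
So c_n = -5n^2 - 3n.
Evaluating at n = 8 gives c_8 = -344.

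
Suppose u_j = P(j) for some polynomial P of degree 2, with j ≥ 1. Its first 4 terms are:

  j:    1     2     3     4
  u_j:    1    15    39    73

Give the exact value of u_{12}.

1st diffs: 14, 24, 34.
2nd diffs: 10, 10 (constant).
Newton forward-difference form: u_j = 1 + 14·C(j-1,1) + 10·C(j-1,2).
At j = 12: j-1 = 11, so u_{12} = 1 + 154 + 550 = 705.

705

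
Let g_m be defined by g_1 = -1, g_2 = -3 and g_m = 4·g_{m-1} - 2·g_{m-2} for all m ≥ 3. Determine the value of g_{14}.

-7311552

Step forward from the initial values:
g_3 = -10, g_4 = -34, g_5 = -116, …, g_{11} = -183712, g_{12} = -627232, g_{13} = -2141504, g_{14} = -7311552.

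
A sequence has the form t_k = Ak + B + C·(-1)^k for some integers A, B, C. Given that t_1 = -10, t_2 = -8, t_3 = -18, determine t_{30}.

-120

The three given values yield: A + B - C = -10; 2A + B + C = -8; 3A + B - C = -18.
Subtracting the first from the second: A + 2C = 2.
Subtracting the second from the third: A - 2C = -10.
Solving: C = 3, A = -4, then B = -3.
So t_k = -4·k + (-3) + 3·(-1)^k; at k=30 this is -120.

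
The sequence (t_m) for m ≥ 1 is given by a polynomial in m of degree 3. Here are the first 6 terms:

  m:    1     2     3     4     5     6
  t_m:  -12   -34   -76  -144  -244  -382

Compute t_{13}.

-2916

1st diffs: -22, -42, -68, -100, -138.
2nd diffs: -20, -26, -32, -38.
3rd diffs: -6, -6, -6 (constant).
Newton forward-difference form: t_m = -12 + (-22)·C(m-1,1) + (-20)·C(m-1,2) + (-6)·C(m-1,3).
At m = 13: m-1 = 12, so t_{13} = -12 - 264 - 1320 - 1320 = -2916.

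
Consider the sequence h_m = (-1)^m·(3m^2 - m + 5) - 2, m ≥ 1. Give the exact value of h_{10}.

(-1)^10 = 1; 3m^2 - m + 5 at m=10 is 295; so h_{10} = 293.

293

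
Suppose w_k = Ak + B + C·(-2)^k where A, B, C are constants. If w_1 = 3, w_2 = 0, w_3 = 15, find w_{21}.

Plug in k = 1, 2, 3: A + B - 2C = 3; 2A + B + 4C = 0; 3A + B - 8C = 15.
Subtracting the first from the second: A + 6C = -3.
Subtracting the second from the third: A - 12C = 15.
Solving: C = -1, A = 3, then B = -2.
So w_k = 3·k + (-2) + (-1)·(-2)^k; at k=21 this is 2097213.

2097213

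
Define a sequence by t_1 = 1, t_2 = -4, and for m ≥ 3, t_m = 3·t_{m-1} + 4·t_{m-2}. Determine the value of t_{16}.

Iterate the recurrence:
t_3 = -8; t_4 = -40; t_5 = -152; …; t_{13} = -10066328; t_{14} = -40265320; t_{15} = -161061272; t_{16} = -644245096.
(Characteristic roots are 4 and -1.)

-644245096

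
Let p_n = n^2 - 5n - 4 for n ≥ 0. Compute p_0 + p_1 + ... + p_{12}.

208

Over n = 0..12: Σn = 78, Σn² = 650.
Total = (1)·650 + (-5)·78 + (-4)·13 = 208.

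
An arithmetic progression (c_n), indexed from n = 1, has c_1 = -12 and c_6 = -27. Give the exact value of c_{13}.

-48

Common difference d = (-27 - (-12)) / (6 - 1) = -3.
c_n = -12 + (n - 1)·(-3).
c_{13} = -12 + 12·(-3) = -48.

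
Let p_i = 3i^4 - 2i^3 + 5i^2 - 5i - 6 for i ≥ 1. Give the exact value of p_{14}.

p_{14} = 3·14^4 - 2·14^3 + 5·14^2 - 5·14 - 6 = 110664.

110664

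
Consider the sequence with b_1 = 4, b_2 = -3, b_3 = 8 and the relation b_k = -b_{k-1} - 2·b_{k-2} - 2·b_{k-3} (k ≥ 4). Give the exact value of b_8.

-24

Compute successive terms:
b_4 = -10; b_5 = 0; b_6 = 4; b_7 = 16; b_8 = -24.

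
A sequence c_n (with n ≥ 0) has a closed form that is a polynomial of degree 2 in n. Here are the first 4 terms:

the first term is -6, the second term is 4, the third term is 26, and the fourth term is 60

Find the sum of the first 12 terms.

3228

1st diffs: 10, 22, 34.
2nd diffs: 12, 12 (constant).
So c_n = 6n^2 + 4n - 6.
Continuing: …, 106, 164, 234, 316, …, c_{11} = 764.
Summing n = 0..11 (12 terms) gives 3228.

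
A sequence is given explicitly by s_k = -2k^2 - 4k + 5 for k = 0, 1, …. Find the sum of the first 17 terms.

-3451

Over k = 0..16: Σk = 136, Σk² = 1496.
Total = (-2)·1496 + (-4)·136 + (5)·17 = -3451.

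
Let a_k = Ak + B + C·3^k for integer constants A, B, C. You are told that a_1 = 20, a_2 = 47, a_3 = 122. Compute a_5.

992

Write the equations: A + B + 3C = 20; 2A + B + 9C = 47; 3A + B + 27C = 122.
Subtracting the first from the second: A + 6C = 27.
Subtracting the second from the third: A + 18C = 75.
Solving: C = 4, A = 3, then B = 5.
Hence a_5 = 3·5 + 5 + 4·243 = 992.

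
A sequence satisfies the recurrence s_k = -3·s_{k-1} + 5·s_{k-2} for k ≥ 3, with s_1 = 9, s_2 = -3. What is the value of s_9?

Applying the relation repeatedly:
s_3 = 54, s_4 = -177, s_5 = 801, s_6 = -3288, s_7 = 13869, s_8 = -58047, s_9 = 243486.

243486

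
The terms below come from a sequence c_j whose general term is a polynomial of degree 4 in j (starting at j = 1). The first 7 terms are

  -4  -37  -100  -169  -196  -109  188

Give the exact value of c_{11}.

1st diffs: -33, -63, -69, -27, 87, 297.
2nd diffs: -30, -6, 42, 114, 210.
3rd diffs: 24, 48, 72, 96.
4th diffs: 24, 24, 24 (constant).
So c_j = j^4 - 6j^3 - 4j^2 + 6j - 1.
Evaluating at j = 11 gives c_{11} = 6236.

6236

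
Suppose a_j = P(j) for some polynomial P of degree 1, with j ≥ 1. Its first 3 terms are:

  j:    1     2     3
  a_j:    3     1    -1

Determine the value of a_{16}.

-27

1st diffs: -2, -2 (constant).
So a_j = -2j + 5.
Evaluating at j = 16 gives a_{16} = -27.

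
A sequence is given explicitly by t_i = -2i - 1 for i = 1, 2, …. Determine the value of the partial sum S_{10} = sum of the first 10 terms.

-120

Over i = 1..10: Σi = 55.
Total = (-2)·55 + (-1)·10 = -120.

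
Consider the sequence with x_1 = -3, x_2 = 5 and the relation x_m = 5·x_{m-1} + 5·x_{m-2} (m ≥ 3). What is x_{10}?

Step forward from the initial values:
x_3 = 10  x_4 = 75  x_5 = 425  x_6 = 2500  x_7 = 14625  x_8 = 85625  x_9 = 501250  x_{10} = 2934375.

2934375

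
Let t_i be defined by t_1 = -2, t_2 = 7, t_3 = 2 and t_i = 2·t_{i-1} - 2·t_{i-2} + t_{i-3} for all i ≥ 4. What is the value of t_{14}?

Compute successive terms:
t_4 = -12  t_5 = -21  t_6 = -16  …  t_{11} = -21  t_{12} = -16  t_{13} = -2  t_{14} = 7.

7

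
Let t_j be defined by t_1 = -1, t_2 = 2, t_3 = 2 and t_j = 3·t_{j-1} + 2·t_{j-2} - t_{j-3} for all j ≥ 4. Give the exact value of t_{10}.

Compute successive terms:
t_4 = 11; t_5 = 35; t_6 = 125; t_7 = 434; t_8 = 1517; t_9 = 5294; t_{10} = 18482.

18482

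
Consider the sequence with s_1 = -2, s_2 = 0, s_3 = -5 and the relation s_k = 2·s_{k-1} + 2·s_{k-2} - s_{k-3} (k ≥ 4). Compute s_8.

Compute successive terms:
s_4 = -8;  s_5 = -26;  s_6 = -63;  s_7 = -170;  s_8 = -440.

-440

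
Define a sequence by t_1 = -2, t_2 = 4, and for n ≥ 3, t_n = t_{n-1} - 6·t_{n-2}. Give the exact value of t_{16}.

t_3 = 16, t_4 = -8, t_5 = -104, …, t_{13} = 12088, t_{14} = -315896, t_{15} = -388424, t_{16} = 1506952.

1506952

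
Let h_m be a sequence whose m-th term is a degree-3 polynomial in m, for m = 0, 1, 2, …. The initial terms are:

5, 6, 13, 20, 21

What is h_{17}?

-3242

1st diffs: 1, 7, 7, 1.
2nd diffs: 6, 0, -6.
3rd diffs: -6, -6 (constant).
So h_m = -m^3 + 6m^2 - 4m + 5.
Evaluating at m = 17 gives h_{17} = -3242.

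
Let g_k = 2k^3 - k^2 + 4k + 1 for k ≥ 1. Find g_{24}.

g_{24} = 2·24^3 - 1·24^2 + 4·24 + 1 = 27169.

27169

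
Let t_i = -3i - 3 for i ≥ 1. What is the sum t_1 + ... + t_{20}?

-690

Over i = 1..20: Σi = 210.
Total = (-3)·210 + (-3)·20 = -690.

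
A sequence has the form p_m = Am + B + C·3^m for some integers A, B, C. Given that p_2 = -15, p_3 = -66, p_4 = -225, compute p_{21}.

-31381059540

At m = 2, 3, 4: 2A + B + 9C = -15; 3A + B + 27C = -66; 4A + B + 81C = -225.
Subtracting the first from the second: A + 18C = -51.
Subtracting the second from the third: A + 54C = -159.
Solving: C = -3, A = 3, then B = 6.
Hence p_{21} = 3·21 + 6 + (-3)·10460353203 = -31381059540.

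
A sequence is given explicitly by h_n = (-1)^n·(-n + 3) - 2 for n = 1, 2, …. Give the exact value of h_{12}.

-11

(-1)^12 = 1; -n + 3 at n=12 is -9; so h_{12} = -11.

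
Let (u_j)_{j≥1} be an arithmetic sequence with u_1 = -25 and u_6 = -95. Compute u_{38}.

Common difference d = (-95 - (-25)) / (6 - 1) = -14.
u_j = -25 + (j - 1)·(-14).
u_{38} = -25 + 37·(-14) = -543.

-543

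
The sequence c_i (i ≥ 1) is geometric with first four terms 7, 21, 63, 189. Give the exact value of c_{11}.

413343

Common ratio r = 3.
c_i = 7·3^(i-1).
c_{11} = 7·3^10 = 413343.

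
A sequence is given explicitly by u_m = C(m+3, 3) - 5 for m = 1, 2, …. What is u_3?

15

C(6, 3) = 20, so u_3 = 15.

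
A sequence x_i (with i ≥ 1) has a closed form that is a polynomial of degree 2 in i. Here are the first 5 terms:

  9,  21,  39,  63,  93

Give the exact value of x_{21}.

1st diffs: 12, 18, 24, 30.
2nd diffs: 6, 6, 6 (constant).
Newton forward-difference form: x_i = 9 + 12·C(i-1,1) + 6·C(i-1,2).
At i = 21: i-1 = 20, so x_{21} = 9 + 240 + 1140 = 1389.

1389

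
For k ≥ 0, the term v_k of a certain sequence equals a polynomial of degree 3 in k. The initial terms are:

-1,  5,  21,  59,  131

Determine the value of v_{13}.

1st diffs: 6, 16, 38, 72.
2nd diffs: 10, 22, 34.
3rd diffs: 12, 12 (constant).
So v_k = 2k^3 - k^2 + 5k - 1.
Evaluating at k = 13 gives v_{13} = 4289.

4289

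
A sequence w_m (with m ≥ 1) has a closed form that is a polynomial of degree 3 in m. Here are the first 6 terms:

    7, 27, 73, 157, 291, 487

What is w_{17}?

1st diffs: 20, 46, 84, 134, 196.
2nd diffs: 26, 38, 50, 62.
3rd diffs: 12, 12, 12 (constant).
Newton forward-difference form: w_m = 7 + 20·C(m-1,1) + 26·C(m-1,2) + 12·C(m-1,3).
At m = 17: m-1 = 16, so w_{17} = 7 + 320 + 3120 + 6720 = 10167.

10167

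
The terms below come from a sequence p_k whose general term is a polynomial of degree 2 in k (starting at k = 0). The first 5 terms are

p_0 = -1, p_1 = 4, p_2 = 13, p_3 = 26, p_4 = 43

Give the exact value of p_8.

151

1st diffs: 5, 9, 13, 17.
2nd diffs: 4, 4, 4 (constant).
Newton forward-difference form: p_k = -1 + 5·C(k,1) + 4·C(k,2).
At k = 8: k = 8, so p_8 = -1 + 40 + 112 = 151.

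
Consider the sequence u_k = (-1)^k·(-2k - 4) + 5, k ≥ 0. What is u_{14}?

-27

(-1)^14 = 1; -2k - 4 at k=14 is -32; so u_{14} = -27.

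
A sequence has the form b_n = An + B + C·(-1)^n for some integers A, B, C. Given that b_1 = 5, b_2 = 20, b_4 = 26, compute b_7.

At n = 1, 2, 4: A + B - C = 5; 2A + B + C = 20; 4A + B + C = 26.
Subtracting the first from the second: A + 2C = 15.
Subtracting the second from the third: 2A = 6.
Solving: C = 6, A = 3, then B = 8.
So b_n = 3·n + 8 + 6·(-1)^n; at n=7 this is 23.

23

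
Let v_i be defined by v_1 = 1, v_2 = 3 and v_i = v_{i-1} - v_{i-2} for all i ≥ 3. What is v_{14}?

v_3 = 2, v_4 = -1, v_5 = -3, …, v_{11} = -3, v_{12} = -2, v_{13} = 1, v_{14} = 3.

3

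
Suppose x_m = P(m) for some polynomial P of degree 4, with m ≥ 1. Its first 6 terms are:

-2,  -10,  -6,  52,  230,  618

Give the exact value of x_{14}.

30002

1st diffs: -8, 4, 58, 178, 388.
2nd diffs: 12, 54, 120, 210.
3rd diffs: 42, 66, 90.
4th diffs: 24, 24 (constant).
Newton forward-difference form: x_m = -2 + (-8)·C(m-1,1) + 12·C(m-1,2) + 42·C(m-1,3) + 24·C(m-1,4).
At m = 14: m-1 = 13, so x_{14} = -2 - 104 + 936 + 12012 + 17160 = 30002.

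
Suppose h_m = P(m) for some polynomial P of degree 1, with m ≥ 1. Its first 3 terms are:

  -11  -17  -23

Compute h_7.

-47

1st diffs: -6, -6 (constant).
So h_m = -6m - 5.
Evaluating at m = 7 gives h_7 = -47.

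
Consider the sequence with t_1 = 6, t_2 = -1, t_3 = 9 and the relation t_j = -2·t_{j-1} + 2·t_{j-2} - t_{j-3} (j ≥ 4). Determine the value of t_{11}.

Applying the relation repeatedly:
t_4 = -26, t_5 = 71, t_6 = -203, t_7 = 574, t_8 = -1625, t_9 = 4601, t_{10} = -13026, t_{11} = 36879.

36879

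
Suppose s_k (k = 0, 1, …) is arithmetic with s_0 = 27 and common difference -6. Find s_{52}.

s_k = 27 + (k - 0)·(-6).
s_{52} = 27 + 52·(-6) = -285.

-285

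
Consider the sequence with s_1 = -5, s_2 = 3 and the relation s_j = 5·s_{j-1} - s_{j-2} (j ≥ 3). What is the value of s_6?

2228

Applying the relation repeatedly:
s_3 = 20  s_4 = 97  s_5 = 465  s_6 = 2228.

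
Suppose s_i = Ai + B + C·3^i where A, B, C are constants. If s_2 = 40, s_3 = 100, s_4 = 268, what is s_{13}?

4783048

Plug in i = 2, 3, 4: 2A + B + 9C = 40; 3A + B + 27C = 100; 4A + B + 81C = 268.
Subtracting the first from the second: A + 18C = 60.
Subtracting the second from the third: A + 54C = 168.
Solving: C = 3, A = 6, then B = 1.
Therefore s_{13} = 78 + 1 + 3·1594323 = 4783048.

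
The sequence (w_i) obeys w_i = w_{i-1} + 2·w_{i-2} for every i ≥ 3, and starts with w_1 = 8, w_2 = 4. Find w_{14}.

w_3 = 20, w_4 = 28, w_5 = 68, …, w_{11} = 4100, w_{12} = 8188, w_{13} = 16388, w_{14} = 32764.
(Characteristic roots are 2 and -1.)

32764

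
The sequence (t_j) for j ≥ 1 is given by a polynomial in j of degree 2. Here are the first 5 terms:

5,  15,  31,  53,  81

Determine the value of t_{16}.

785

1st diffs: 10, 16, 22, 28.
2nd diffs: 6, 6, 6 (constant).
Newton forward-difference form: t_j = 5 + 10·C(j-1,1) + 6·C(j-1,2).
At j = 16: j-1 = 15, so t_{16} = 5 + 150 + 630 = 785.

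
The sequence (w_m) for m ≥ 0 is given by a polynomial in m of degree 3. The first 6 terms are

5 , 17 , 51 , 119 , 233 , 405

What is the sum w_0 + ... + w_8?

3837

1st diffs: 12, 34, 68, 114, 172.
2nd diffs: 22, 34, 46, 58.
3rd diffs: 12, 12, 12 (constant).
So w_m = 2m^3 + 5m^2 + 5m + 5.
Continuing: 647, 971, 1389.
Summing m = 0..8 (9 terms) gives 3837.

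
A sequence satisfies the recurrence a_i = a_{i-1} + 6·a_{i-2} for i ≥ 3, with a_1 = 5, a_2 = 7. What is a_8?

7231

Compute successive terms:
a_3 = 37;  a_4 = 79;  a_5 = 301;  a_6 = 775;  a_7 = 2581;  a_8 = 7231.
(Characteristic roots are 3 and -2.)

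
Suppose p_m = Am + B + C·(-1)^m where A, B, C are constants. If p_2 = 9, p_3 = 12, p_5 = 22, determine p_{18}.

The three given values yield: 2A + B + C = 9; 3A + B - C = 12; 5A + B - C = 22.
Subtracting the first from the second: A - 2C = 3.
Subtracting the second from the third: 2A = 10.
Solving: C = 1, A = 5, then B = -2.
So p_m = 5·m + (-2) + 1·(-1)^m; at m=18 this is 89.

89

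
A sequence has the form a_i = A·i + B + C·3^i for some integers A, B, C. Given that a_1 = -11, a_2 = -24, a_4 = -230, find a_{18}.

-1162261384

Write the equations: A + B + 3C = -11; 2A + B + 9C = -24; 4A + B + 81C = -230.
Subtracting the first from the second: A + 6C = -13.
Subtracting the second from the third: 2A + 72C = -206.
Solving: C = -3, A = 5, then B = -7.
Hence a_{18} = 5·18 + (-7) + (-3)·387420489 = -1162261384.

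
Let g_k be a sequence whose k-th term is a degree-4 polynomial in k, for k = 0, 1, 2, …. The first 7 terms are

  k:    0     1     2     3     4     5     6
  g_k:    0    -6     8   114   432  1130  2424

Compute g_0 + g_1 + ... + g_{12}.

118508

1st diffs: -6, 14, 106, 318, 698, 1294.
2nd diffs: 20, 92, 212, 380, 596.
3rd diffs: 72, 120, 168, 216.
4th diffs: 48, 48, 48 (constant).
Newton forward-difference form: g_k = (-6)·C(k,1) + 20·C(k,2) + 72·C(k,3) + 48·C(k,4).
Continuing: …, 4578, 7904, 12762, 19560, …, g_{12} = 40848.
Summing k = 0..12 (13 terms) gives 118508.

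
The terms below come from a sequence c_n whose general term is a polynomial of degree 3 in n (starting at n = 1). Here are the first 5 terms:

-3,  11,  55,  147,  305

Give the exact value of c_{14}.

1st diffs: 14, 44, 92, 158.
2nd diffs: 30, 48, 66.
3rd diffs: 18, 18 (constant).
Newton forward-difference form: c_n = -3 + 14·C(n-1,1) + 30·C(n-1,2) + 18·C(n-1,3).
At n = 14: n-1 = 13, so c_{14} = -3 + 182 + 2340 + 5148 = 7667.

7667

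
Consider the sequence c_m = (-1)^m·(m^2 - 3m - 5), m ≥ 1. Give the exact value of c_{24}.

(-1)^24 = 1; m^2 - 3m - 5 at m=24 is 499; so c_{24} = 499.

499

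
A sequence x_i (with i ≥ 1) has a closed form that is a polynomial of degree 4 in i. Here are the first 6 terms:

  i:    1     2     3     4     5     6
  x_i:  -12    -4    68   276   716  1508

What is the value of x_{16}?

1st diffs: 8, 72, 208, 440, 792.
2nd diffs: 64, 136, 232, 352.
3rd diffs: 72, 96, 120.
4th diffs: 24, 24 (constant).
So x_i = i^4 + 2i^3 - 5i^2 - 6i - 4.
Evaluating at i = 16 gives x_{16} = 72348.

72348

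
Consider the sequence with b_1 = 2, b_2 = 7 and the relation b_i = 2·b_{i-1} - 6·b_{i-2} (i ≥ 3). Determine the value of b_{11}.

-7648

Compute successive terms:
b_3 = 2  b_4 = -38  b_5 = -88  b_6 = 52  b_7 = 632  b_8 = 952  b_9 = -1888  b_{10} = -9488  b_{11} = -7648.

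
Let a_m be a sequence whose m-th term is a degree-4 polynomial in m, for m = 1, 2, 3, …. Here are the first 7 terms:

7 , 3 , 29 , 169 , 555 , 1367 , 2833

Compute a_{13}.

1st diffs: -4, 26, 140, 386, 812, 1466.
2nd diffs: 30, 114, 246, 426, 654.
3rd diffs: 84, 132, 180, 228.
4th diffs: 48, 48, 48 (constant).
Newton forward-difference form: a_m = 7 + (-4)·C(m-1,1) + 30·C(m-1,2) + 84·C(m-1,3) + 48·C(m-1,4).
At m = 13: m-1 = 12, so a_{13} = 7 - 48 + 1980 + 18480 + 23760 = 44179.

44179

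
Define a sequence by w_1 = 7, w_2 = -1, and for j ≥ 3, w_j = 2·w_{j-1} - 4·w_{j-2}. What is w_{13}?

28672

Iterate the recurrence:
w_3 = -30  w_4 = -56  w_5 = 8  …  w_{10} = -3584  w_{11} = 512  w_{12} = 15360  w_{13} = 28672.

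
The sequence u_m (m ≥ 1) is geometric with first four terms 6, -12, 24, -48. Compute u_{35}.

103079215104

Common ratio r = -2.
u_m = 6·(-2)^(m-1).
u_{35} = 6·(-2)^34 = 103079215104.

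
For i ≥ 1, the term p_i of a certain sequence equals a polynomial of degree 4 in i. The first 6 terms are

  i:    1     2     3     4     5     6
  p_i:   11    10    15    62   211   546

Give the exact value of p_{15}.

1st diffs: -1, 5, 47, 149, 335.
2nd diffs: 6, 42, 102, 186.
3rd diffs: 36, 60, 84.
4th diffs: 24, 24 (constant).
Newton forward-difference form: p_i = 11 + (-1)·C(i-1,1) + 6·C(i-1,2) + 36·C(i-1,3) + 24·C(i-1,4).
At i = 15: i-1 = 14, so p_{15} = 11 - 14 + 546 + 13104 + 24024 = 37671.

37671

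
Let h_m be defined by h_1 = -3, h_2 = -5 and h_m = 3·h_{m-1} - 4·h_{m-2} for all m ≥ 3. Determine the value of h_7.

93

Iterate the recurrence:
h_3 = -3; h_4 = 11; h_5 = 45; h_6 = 91; h_7 = 93.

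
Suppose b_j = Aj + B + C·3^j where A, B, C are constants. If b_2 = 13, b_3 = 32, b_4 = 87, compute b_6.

737

Write the equations: 2A + B + 9C = 13; 3A + B + 27C = 32; 4A + B + 81C = 87.
Subtracting the first from the second: A + 18C = 19.
Subtracting the second from the third: A + 54C = 55.
Solving: C = 1, A = 1, then B = 2.
Therefore b_6 = 6 + 2 + 1·729 = 737.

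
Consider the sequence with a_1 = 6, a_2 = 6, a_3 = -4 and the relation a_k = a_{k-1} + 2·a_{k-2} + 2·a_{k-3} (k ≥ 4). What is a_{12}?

8224

Iterate the recurrence:
a_4 = 20, a_5 = 24, a_6 = 56, a_7 = 144, a_8 = 304, a_9 = 704, a_{10} = 1600, a_{11} = 3616, a_{12} = 8224.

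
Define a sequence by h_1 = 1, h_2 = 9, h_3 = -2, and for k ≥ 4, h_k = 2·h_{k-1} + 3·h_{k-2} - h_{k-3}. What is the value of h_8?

983

h_4 = 22, h_5 = 29, h_6 = 126, h_7 = 317, h_8 = 983.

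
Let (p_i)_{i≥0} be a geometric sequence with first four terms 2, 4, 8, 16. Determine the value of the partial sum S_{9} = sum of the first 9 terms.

Common ratio r = 2.
p_i = 2·2^(i-0).
S = 2·(2^9 - 1)/(2 - 1) = 2·(512 - 1)/(1) = 1022.

1022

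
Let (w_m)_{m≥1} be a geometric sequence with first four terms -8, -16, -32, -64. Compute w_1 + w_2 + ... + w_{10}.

Common ratio r = 2.
w_m = (-8)·2^(m-1).
S = (-8)·(2^10 - 1)/(2 - 1) = (-8)·(1024 - 1)/(1) = -8184.

-8184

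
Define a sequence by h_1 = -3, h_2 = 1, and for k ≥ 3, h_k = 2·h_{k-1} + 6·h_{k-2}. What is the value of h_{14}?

Iterate the recurrence:
h_3 = -16, h_4 = -26, h_5 = -148, …, h_{11} = -308992, h_{12} = -1124768, h_{13} = -4103488, h_{14} = -14955584.

-14955584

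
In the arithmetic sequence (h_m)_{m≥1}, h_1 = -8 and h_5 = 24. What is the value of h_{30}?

224

Common difference d = (24 - (-8)) / (5 - 1) = 8.
h_m = -8 + (m - 1)·8.
h_{30} = -8 + 29·8 = 224.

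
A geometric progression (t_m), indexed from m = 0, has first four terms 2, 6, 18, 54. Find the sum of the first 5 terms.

Common ratio r = 3.
t_m = 2·3^(m-0).
S = 2·(3^5 - 1)/(3 - 1) = 2·(243 - 1)/(2) = 242.

242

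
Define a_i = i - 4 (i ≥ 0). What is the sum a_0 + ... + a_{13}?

Over i = 0..13: Σi = 91.
Total = (1)·91 + (-4)·14 = 35.

35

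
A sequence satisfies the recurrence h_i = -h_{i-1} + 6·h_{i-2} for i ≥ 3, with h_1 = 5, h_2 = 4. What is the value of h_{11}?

Iterate the recurrence:
h_3 = 26; h_4 = -2; h_5 = 158; h_6 = -170; h_7 = 1118; h_8 = -2138; h_9 = 8846; h_{10} = -21674; h_{11} = 74750.
(Characteristic roots are 2 and -3.)

74750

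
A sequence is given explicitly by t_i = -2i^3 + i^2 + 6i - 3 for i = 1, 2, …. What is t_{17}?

-9438

t_{17} = -2·17^3 + 1·17^2 + 6·17 - 3 = -9438.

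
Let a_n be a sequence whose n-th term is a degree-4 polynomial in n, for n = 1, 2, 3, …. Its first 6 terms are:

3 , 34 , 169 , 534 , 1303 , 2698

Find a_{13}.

58719

1st diffs: 31, 135, 365, 769, 1395.
2nd diffs: 104, 230, 404, 626.
3rd diffs: 126, 174, 222.
4th diffs: 48, 48 (constant).
Newton forward-difference form: a_n = 3 + 31·C(n-1,1) + 104·C(n-1,2) + 126·C(n-1,3) + 48·C(n-1,4).
At n = 13: n-1 = 12, so a_{13} = 3 + 372 + 6864 + 27720 + 23760 = 58719.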